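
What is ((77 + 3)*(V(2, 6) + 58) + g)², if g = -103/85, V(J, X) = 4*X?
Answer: 310802905009/7225 ≈ 4.3018e+7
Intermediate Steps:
g = -103/85 (g = -103*1/85 = -103/85 ≈ -1.2118)
((77 + 3)*(V(2, 6) + 58) + g)² = ((77 + 3)*(4*6 + 58) - 103/85)² = (80*(24 + 58) - 103/85)² = (80*82 - 103/85)² = (6560 - 103/85)² = (557497/85)² = 310802905009/7225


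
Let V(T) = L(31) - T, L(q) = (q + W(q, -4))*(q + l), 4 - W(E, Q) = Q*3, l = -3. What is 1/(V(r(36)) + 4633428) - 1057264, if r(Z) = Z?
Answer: -4900109918911/4634708 ≈ -1.0573e+6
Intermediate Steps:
W(E, Q) = 4 - 3*Q (W(E, Q) = 4 - Q*3 = 4 - 3*Q)
L(q) = (-3 + q)*(16 + q) (L(q) = (q + (4 - 3*(-4)))*(q - 3) = (q + (4 + 12))*(-3 + q) = (q + 16)*(-3 + q) = (16 + q)*(-3 + q) = (-3 + q)*(16 + q))
V(T) = 1316 - T (V(T) = (-48 + 31² + 13*31) - T = (-48 + 961 + 403) - T = 1316 - T)
1/(V(r(36)) + 4633428) - 1057264 = 1/((1316 - 1*36) + 4633428) - 1057264 = 1/((1316 - 36) + 4633428) - 1057264 = 1/(1280 + 4633428) - 1057264 = 1/4634708 - 1057264 = -4900109918911/4634708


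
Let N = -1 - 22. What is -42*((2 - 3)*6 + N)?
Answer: 1218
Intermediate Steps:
N = -23
-42*((2 - 3)*6 + N) = -42*((2 - 3)*6 - 23) = -42*(-1*6 - 23) = -42*(-6 - 23) = -42*(-29) = 1218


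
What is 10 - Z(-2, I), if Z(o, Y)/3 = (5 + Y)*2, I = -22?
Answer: 112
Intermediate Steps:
Z(o, Y) = 30 + 6*Y (Z(o, Y) = 3*((5 + Y)*2) = 3*(10 + 2*Y) = 30 + 6*Y)
10 - Z(-2, I) = 10 - (30 + 6*(-22)) = 10 - (30 - 132) = 10 - 1*(-102) = 10 + 102 = 112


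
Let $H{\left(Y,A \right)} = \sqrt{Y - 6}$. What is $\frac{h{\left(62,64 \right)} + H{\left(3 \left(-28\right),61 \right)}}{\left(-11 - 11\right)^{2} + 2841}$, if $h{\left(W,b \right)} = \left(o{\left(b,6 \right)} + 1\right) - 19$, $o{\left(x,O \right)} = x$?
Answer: $\frac{46}{3325} + \frac{3 i \sqrt{10}}{3325} \approx 0.013835 + 0.0028532 i$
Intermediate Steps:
$h{\left(W,b \right)} = -18 + b$ ($h{\left(W,b \right)} = \left(b + 1\right) - 19 = \left(1 + b\right) - 19 = -18 + b$)
$H{\left(Y,A \right)} = \sqrt{-6 + Y}$
$\frac{h{\left(62,64 \right)} + H{\left(3 \left(-28\right),61 \right)}}{\left(-11 - 11\right)^{2} + 2841} = \frac{\left(-18 + 64\right) + \sqrt{-6 + 3 \left(-28\right)}}{\left(-11 - 11\right)^{2} + 2841} = \frac{46 + \sqrt{-6 - 84}}{\left(-22\right)^{2} + 2841} = \frac{46 + \sqrt{-90}}{484 + 2841} = \frac{46 + 3 i \sqrt{10}}{3325} = \left(46 + 3 i \sqrt{10}\right) \frac{1}{3325} = \frac{46}{3325} + \frac{3 i \sqrt{10}}{3325}$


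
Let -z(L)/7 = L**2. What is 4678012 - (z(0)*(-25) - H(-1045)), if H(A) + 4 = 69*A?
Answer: 4605903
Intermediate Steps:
H(A) = -4 + 69*A
z(L) = -7*L**2
4678012 - (z(0)*(-25) - H(-1045)) = 4678012 - (-7*0**2*(-25) - (-4 + 69*(-1045))) = 4678012 - (-7*0*(-25) - (-4 - 72105)) = 4678012 - (0*(-25) - 1*(-72109)) = 4678012 - (0 + 72109) = 4678012 - 1*72109 = 4678012 - 72109 = 4605903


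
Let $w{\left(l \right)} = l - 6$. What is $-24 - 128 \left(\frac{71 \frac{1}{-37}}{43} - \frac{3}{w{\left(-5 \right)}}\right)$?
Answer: $- \frac{931000}{17501} \approx -53.197$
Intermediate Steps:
$w{\left(l \right)} = -6 + l$ ($w{\left(l \right)} = l - 6 = -6 + l$)
$-24 - 128 \left(\frac{71 \frac{1}{-37}}{43} - \frac{3}{w{\left(-5 \right)}}\right) = -24 - 128 \left(\frac{71 \frac{1}{-37}}{43} - \frac{3}{-6 - 5}\right) = -24 - 128 \left(71 \left(- \frac{1}{37}\right) \frac{1}{43} - \frac{3}{-11}\right) = -24 - 128 \left(\left(- \frac{71}{37}\right) \frac{1}{43} - - \frac{3}{11}\right) = -24 - 128 \left(- \frac{71}{1591} + \frac{3}{11}\right) = -24 - \frac{510976}{17501} = - \frac{931000}{17501}$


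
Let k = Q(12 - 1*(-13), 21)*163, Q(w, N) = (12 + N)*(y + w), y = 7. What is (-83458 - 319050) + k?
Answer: -230380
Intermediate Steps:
Q(w, N) = (7 + w)*(12 + N) (Q(w, N) = (12 + N)*(7 + w) = (7 + w)*(12 + N))
k = 172128 (k = (84 + 7*21 + 12*(12 - 1*(-13)) + 21*(12 - 1*(-13)))*163 = (84 + 147 + 12*(12 + 13) + 21*(12 + 13))*163 = (84 + 147 + 12*25 + 21*25)*163 = (84 + 147 + 300 + 525)*163 = 1056*163 = 172128)
(-83458 - 319050) + k = (-83458 - 319050) + 172128 = -402508 + 172128 = -230380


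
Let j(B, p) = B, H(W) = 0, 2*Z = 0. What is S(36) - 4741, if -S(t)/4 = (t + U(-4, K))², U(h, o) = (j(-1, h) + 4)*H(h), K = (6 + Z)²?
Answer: -9925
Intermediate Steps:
Z = 0 (Z = (½)*0 = 0)
K = 36 (K = (6 + 0)² = 6² = 36)
U(h, o) = 0 (U(h, o) = (-1 + 4)*0 = 3*0 = 0)
S(t) = -4*t² (S(t) = -4*(t + 0)² = -4*t²)
S(36) - 4741 = -4*36² - 4741 = -4*1296 - 4741 = -5184 - 4741 = -9925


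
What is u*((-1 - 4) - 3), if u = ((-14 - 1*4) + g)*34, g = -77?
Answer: 25840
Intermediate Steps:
u = -3230 (u = ((-14 - 1*4) - 77)*34 = ((-14 - 4) - 77)*34 = (-18 - 77)*34 = -95*34 = -3230)
u*((-1 - 4) - 3) = -3230*((-1 - 4) - 3) = -3230*(-5 - 3) = -3230*(-8) = 25840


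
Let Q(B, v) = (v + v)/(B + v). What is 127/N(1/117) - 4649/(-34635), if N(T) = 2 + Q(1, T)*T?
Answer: 30428035178/478205445 ≈ 63.630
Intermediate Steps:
Q(B, v) = 2*v/(B + v) (Q(B, v) = (2*v)/(B + v) = 2*v/(B + v))
N(T) = 2 + 2*T²/(1 + T) (N(T) = 2 + (2*T/(1 + T))*T = 2 + 2*T²/(1 + T))
127/N(1/117) - 4649/(-34635) = 127/((2*(1 + 1/117 + (1/117)²)/(1 + 1/117))) - 4649/(-34635) = 127/((2*(1 + 1/117 + (1/117)²)/(1 + 1/117))) - 4649*(-1/34635) = 127/((2*(1 + 1/117 + 1/13689)/(118/117))) + 4649/34635 = 127/((2*(117/118)*(13807/13689))) + 4649/34635 = 127/(13807/6903) + 4649/34635 = 127*(6903/13807) + 4649/34635 = 876681/13807 + 4649/34635 = 30428035178/478205445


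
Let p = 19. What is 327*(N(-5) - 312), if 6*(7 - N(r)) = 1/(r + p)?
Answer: -2792689/28 ≈ -99739.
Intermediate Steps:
N(r) = 7 - 1/(6*(19 + r)) (N(r) = 7 - 1/(6*(r + 19)) = 7 - 1/(6*(19 + r)))
327*(N(-5) - 312) = 327*((797 + 42*(-5))/(6*(19 - 5)) - 312) = 327*((⅙)*(797 - 210)/14 - 312) = 327*((⅙)*(1/14)*587 - 312) = 327*(587/84 - 312) = 327*(-25621/84) = -2792689/28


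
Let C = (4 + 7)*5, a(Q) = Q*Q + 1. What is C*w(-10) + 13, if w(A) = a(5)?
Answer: 1443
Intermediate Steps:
a(Q) = 1 + Q² (a(Q) = Q² + 1 = 1 + Q²)
w(A) = 26 (w(A) = 1 + 5² = 1 + 25 = 26)
C = 55 (C = 11*5 = 55)
C*w(-10) + 13 = 55*26 + 13 = 1430 + 13 = 1443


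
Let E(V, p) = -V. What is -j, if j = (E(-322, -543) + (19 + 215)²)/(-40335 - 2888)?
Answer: 55078/43223 ≈ 1.2743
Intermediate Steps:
j = -55078/43223 (j = (-1*(-322) + (19 + 215)²)/(-40335 - 2888) = (322 + 234²)/(-43223) = (322 + 54756)*(-1/43223) = 55078*(-1/43223) = -55078/43223 ≈ -1.2743)
-j = -1*(-55078/43223) = 55078/43223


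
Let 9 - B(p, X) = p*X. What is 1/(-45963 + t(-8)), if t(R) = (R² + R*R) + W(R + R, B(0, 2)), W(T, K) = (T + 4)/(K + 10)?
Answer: -19/870877 ≈ -2.1817e-5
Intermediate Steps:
B(p, X) = 9 - X*p (B(p, X) = 9 - p*X = 9 - X*p)
W(T, K) = (4 + T)/(10 + K)
t(R) = 4/19 + 2*R² + 2*R/19 (t(R) = (R² + R*R) + (4 + (R + R))/(10 + (9 - 1*2*0)) = (R² + R²) + (4 + 2*R)/(10 + (9 + 0)) = 2*R² + (4 + 2*R)/(10 + 9) = 2*R² + (4 + 2*R)/19 = 2*R² + (4/19 + 2*R/19) = 4/19 + 2*R² + 2*R/19)
1/(-45963 + t(-8)) = 1/(-45963 + (4/19 + 2*(-8)² + (2/19)*(-8))) = 1/(-45963 + (4/19 + 2*64 - 16/19)) = 1/(-45963 + (4/19 + 128 - 16/19)) = 1/(-45963 + 2420/19) = 1/(-870877/19) = -19/870877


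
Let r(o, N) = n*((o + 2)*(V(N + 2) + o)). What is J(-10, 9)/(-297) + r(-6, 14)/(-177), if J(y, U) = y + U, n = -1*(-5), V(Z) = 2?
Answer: -7861/17523 ≈ -0.44861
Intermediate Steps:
n = 5
r(o, N) = 5*(2 + o)² (r(o, N) = 5*((o + 2)*(2 + o)) = 5*((2 + o)*(2 + o)) = 5*(2 + o)²)
J(y, U) = U + y
J(-10, 9)/(-297) + r(-6, 14)/(-177) = (9 - 10)/(-297) + (20 + 5*(-6)² + 20*(-6))/(-177) = -1*(-1/297) + (20 + 5*36 - 120)*(-1/177) = 1/297 + (20 + 180 - 120)*(-1/177) = 1/297 + 80*(-1/177) = 1/297 - 80/177 = -7861/17523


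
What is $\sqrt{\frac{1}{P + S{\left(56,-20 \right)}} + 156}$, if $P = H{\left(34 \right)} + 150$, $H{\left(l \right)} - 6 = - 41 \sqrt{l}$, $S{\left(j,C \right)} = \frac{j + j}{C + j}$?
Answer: $\frac{\sqrt{-223401 + 57564 \sqrt{34}}}{\sqrt{-1432 + 369 \sqrt{34}}} \approx 12.49$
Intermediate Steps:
$S{\left(j,C \right)} = \frac{2 j}{C + j}$
$H{\left(l \right)} = 6 - 41 \sqrt{l}$
$P = 156 - 41 \sqrt{34}$ ($P = \left(6 - 41 \sqrt{34}\right) + 150 = 156 - 41 \sqrt{34} \approx -83.069$)
$\sqrt{\frac{1}{P + S{\left(56,-20 \right)}} + 156} = \sqrt{\frac{1}{\left(156 - 41 \sqrt{34}\right) + 2 \cdot 56 \frac{1}{-20 + 56}} + 156} = \sqrt{\frac{1}{\left(156 - 41 \sqrt{34}\right) + 2 \cdot 56 \cdot \frac{1}{36}} + 156} = \sqrt{\frac{1}{\left(156 - 41 \sqrt{34}\right) + \frac{28}{9}} + 156} = \sqrt{\frac{1}{\frac{1432}{9} - 41 \sqrt{34}} + 156} = \sqrt{156 + \frac{1}{\frac{1432}{9} - 41 \sqrt{34}}}$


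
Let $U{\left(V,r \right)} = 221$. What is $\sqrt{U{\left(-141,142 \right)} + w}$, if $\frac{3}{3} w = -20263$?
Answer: $i \sqrt{20042} \approx 141.57 i$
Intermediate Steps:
$w = -20263$
$\sqrt{U{\left(-141,142 \right)} + w} = \sqrt{221 - 20263} = \sqrt{-20042} = i \sqrt{20042}$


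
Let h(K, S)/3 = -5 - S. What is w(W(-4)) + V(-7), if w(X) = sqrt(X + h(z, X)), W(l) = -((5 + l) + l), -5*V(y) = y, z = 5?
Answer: 7/5 + I*sqrt(21) ≈ 1.4 + 4.5826*I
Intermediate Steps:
V(y) = -y/5
h(K, S) = -15 - 3*S (h(K, S) = 3*(-5 - S) = -15 - 3*S)
W(l) = -5 - 2*l (W(l) = -(5 + 2*l) = -5 - 2*l)
w(X) = sqrt(-15 - 2*X) (w(X) = sqrt(X + (-15 - 3*X)) = sqrt(-15 - 2*X))
w(W(-4)) + V(-7) = sqrt(-15 - 2*(-5 - 2*(-4))) - 1/5*(-7) = sqrt(-15 - 2*(-5 + 8)) + 7/5 = sqrt(-15 - 2*3) + 7/5 = sqrt(-15 - 6) + 7/5 = sqrt(-21) + 7/5 = I*sqrt(21) + 7/5 = 7/5 + I*sqrt(21)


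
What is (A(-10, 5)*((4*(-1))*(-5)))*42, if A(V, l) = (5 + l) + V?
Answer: 0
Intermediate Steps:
A(V, l) = 5 + V + l
(A(-10, 5)*((4*(-1))*(-5)))*42 = ((5 - 10 + 5)*((4*(-1))*(-5)))*42 = (0*(-4*(-5)))*42 = (0*20)*42 = 0*42 = 0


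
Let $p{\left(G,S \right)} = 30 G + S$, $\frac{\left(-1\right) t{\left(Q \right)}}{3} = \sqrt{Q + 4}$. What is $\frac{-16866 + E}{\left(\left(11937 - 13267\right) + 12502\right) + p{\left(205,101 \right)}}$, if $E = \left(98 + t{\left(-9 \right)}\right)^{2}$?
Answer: $- \frac{7307}{17423} - \frac{84 i \sqrt{5}}{2489} \approx -0.41939 - 0.075464 i$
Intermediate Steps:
$t{\left(Q \right)} = - 3 \sqrt{4 + Q}$ ($t{\left(Q \right)} = - 3 \sqrt{Q + 4} = - 3 \sqrt{4 + Q}$)
$p{\left(G,S \right)} = S + 30 G$
$E = \left(98 - 3 i \sqrt{5}\right)^{2}$ ($E = \left(98 - 3 \sqrt{4 - 9}\right)^{2} = \left(98 - 3 \sqrt{-5}\right)^{2} = \left(98 - 3 i \sqrt{5}\right)^{2} \approx 9559.0 - 1314.8 i$)
$\frac{-16866 + E}{\left(\left(11937 - 13267\right) + 12502\right) + p{\left(205,101 \right)}} = \frac{-16866 + \left(9559 - 588 i \sqrt{5}\right)}{\left(\left(11937 - 13267\right) + 12502\right) + \left(101 + 30 \cdot 205\right)} = \frac{-7307 - 588 i \sqrt{5}}{\left(-1330 + 12502\right) + \left(101 + 6150\right)} = \frac{-7307 - 588 i \sqrt{5}}{11172 + 6251} = \frac{-7307 - 588 i \sqrt{5}}{17423} = \left(-7307 - 588 i \sqrt{5}\right) \frac{1}{17423} = - \frac{7307}{17423} - \frac{84 i \sqrt{5}}{2489}$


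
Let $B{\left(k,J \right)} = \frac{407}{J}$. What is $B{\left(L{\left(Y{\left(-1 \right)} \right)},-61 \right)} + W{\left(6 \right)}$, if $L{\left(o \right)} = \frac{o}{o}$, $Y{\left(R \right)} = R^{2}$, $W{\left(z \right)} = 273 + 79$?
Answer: $\frac{21065}{61} \approx 345.33$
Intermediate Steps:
$W{\left(z \right)} = 352$
$L{\left(o \right)} = 1$
$B{\left(L{\left(Y{\left(-1 \right)} \right)},-61 \right)} + W{\left(6 \right)} = \frac{407}{-61} + 352 = 407 \left(- \frac{1}{61}\right) + 352 = - \frac{407}{61} + 352 = \frac{21065}{61}$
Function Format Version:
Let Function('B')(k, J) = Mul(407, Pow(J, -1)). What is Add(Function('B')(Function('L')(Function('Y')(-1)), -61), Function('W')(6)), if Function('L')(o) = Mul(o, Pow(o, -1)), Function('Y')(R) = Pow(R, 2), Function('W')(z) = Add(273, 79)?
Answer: Rational(21065, 61) ≈ 345.33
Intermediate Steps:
Function('W')(z) = 352
Function('L')(o) = 1
Add(Function('B')(Function('L')(Function('Y')(-1)), -61), Function('W')(6)) = Add(Mul(407, Pow(-61, -1)), 352) = Add(Mul(407, Rational(-1, 61)), 352) = Add(Rational(-407, 61), 352) = Rational(21065, 61)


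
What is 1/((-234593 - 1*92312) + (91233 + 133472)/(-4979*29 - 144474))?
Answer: -57773/18886327506 ≈ -3.0590e-6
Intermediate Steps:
1/((-234593 - 1*92312) + (91233 + 133472)/(-4979*29 - 144474)) = 1/((-234593 - 92312) + 224705/(-144391 - 144474)) = 1/(-326905 + 224705/(-288865)) = 1/(-326905 + 224705*(-1/288865)) = 1/(-326905 - 44941/57773) = 1/(-18886327506/57773) = -57773/18886327506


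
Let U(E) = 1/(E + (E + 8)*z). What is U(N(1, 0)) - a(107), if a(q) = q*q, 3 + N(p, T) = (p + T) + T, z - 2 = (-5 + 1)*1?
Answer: -160287/14 ≈ -11449.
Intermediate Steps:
z = -2 (z = 2 + (-5 + 1)*1 = 2 - 4*1 = 2 - 4 = -2)
N(p, T) = -3 + p + 2*T (N(p, T) = -3 + ((p + T) + T) = -3 + ((T + p) + T) = -3 + (p + 2*T) = -3 + p + 2*T)
a(q) = q²
U(E) = 1/(-16 - E) (U(E) = 1/(E + (E + 8)*(-2)) = 1/(E + (8 + E)*(-2)) = 1/(E + (-16 - 2*E)) = 1/(-16 - E))
U(N(1, 0)) - a(107) = 1/(-16 - (-3 + 1 + 2*0)) - 1*107² = 1/(-16 - (-3 + 1 + 0)) - 1*11449 = 1/(-16 - 1*(-2)) - 11449 = 1/(-16 + 2) - 11449 = 1/(-14) - 11449 = -1/14 - 11449 = -160287/14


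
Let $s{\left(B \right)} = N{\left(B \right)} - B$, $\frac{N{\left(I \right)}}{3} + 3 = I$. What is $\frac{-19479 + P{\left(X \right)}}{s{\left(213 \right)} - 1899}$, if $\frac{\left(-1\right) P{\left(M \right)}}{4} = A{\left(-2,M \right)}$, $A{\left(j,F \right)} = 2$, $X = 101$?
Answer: $\frac{1499}{114} \approx 13.149$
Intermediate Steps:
$N{\left(I \right)} = -9 + 3 I$
$P{\left(M \right)} = -8$ ($P{\left(M \right)} = \left(-4\right) 2 = -8$)
$s{\left(B \right)} = -9 + 2 B$ ($s{\left(B \right)} = \left(-9 + 3 B\right) - B = -9 + 2 B$)
$\frac{-19479 + P{\left(X \right)}}{s{\left(213 \right)} - 1899} = \frac{-19479 - 8}{\left(-9 + 2 \cdot 213\right) - 1899} = - \frac{19487}{\left(-9 + 426\right) - 1899} = - \frac{19487}{417 - 1899} = - \frac{19487}{-1482} = \left(-19487\right) \left(- \frac{1}{1482}\right) = \frac{1499}{114}$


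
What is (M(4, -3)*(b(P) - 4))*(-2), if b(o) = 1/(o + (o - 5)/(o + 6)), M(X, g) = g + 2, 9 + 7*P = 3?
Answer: -4528/503 ≈ -9.0020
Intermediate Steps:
P = -6/7 (P = -9/7 + (⅐)*3 = -9/7 + 3/7 = -6/7 ≈ -0.85714)
M(X, g) = 2 + g
b(o) = 1/(o + (-5 + o)/(6 + o))
(M(4, -3)*(b(P) - 4))*(-2) = ((2 - 3)*((6 - 6/7)/(-5 + (-6/7)² + 7*(-6/7)) - 4))*(-2) = -((36/7)/(-5 + 36/49 - 6) - 4)*(-2) = -((36/7)/(-503/49) - 4)*(-2) = -(-49/503*36/7 - 4)*(-2) = -(-252/503 - 4)*(-2) = -1*(-2264/503)*(-2) = (2264/503)*(-2) = -4528/503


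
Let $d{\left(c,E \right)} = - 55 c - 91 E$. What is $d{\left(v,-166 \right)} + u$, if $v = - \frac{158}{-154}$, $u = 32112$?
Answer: $\frac{330131}{7} \approx 47162.0$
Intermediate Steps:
$v = \frac{79}{77}$ ($v = \left(-158\right) \left(- \frac{1}{154}\right) = \frac{79}{77} \approx 1.026$)
$d{\left(c,E \right)} = - 91 E - 55 c$
$d{\left(v,-166 \right)} + u = \left(\left(-91\right) \left(-166\right) - \frac{395}{7}\right) + 32112 = \left(15106 - \frac{395}{7}\right) + 32112 = \frac{105347}{7} + 32112 = \frac{330131}{7}$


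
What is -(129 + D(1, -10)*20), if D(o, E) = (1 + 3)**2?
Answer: -449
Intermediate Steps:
D(o, E) = 16 (D(o, E) = 4**2 = 16)
-(129 + D(1, -10)*20) = -(129 + 16*20) = -(129 + 320) = -1*449 = -449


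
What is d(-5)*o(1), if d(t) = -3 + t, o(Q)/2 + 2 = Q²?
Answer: 16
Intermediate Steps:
o(Q) = -4 + 2*Q²
d(-5)*o(1) = (-3 - 5)*(-4 + 2*1²) = -8*(-4 + 2*1) = -8*(-4 + 2) = -8*(-2) = 16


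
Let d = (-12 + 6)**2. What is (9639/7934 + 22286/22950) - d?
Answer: -3078519313/91042650 ≈ -33.814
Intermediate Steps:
d = 36 (d = (-6)**2 = 36)
(9639/7934 + 22286/22950) - d = (9639/7934 + 22286/22950) - 1*36 = (9639*(1/7934) + 22286*(1/22950)) - 36 = (9639/7934 + 11143/11475) - 36 = 199016087/91042650 - 36 = -3078519313/91042650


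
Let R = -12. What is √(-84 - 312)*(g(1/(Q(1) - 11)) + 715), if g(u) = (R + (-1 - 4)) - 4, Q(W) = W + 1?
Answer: 4164*I*√11 ≈ 13810.0*I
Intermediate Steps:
Q(W) = 1 + W
g(u) = -21 (g(u) = (-12 + (-1 - 4)) - 4 = (-12 - 5) - 4 = -17 - 4 = -21)
√(-84 - 312)*(g(1/(Q(1) - 11)) + 715) = √(-84 - 312)*(-21 + 715) = √(-396)*694 = (6*I*√11)*694 = 4164*I*√11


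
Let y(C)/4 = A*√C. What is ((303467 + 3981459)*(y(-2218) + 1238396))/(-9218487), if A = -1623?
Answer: -5306435218696/9218487 + 9272579864*I*√2218/3072829 ≈ -5.7563e+5 + 1.4212e+5*I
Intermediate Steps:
y(C) = -6492*√C (y(C) = 4*(-1623*√C) = -6492*√C)
((303467 + 3981459)*(y(-2218) + 1238396))/(-9218487) = ((303467 + 3981459)*(-6492*I*√2218 + 1238396))/(-9218487) = (4284926*(-6492*I*√2218 + 1238396))*(-1/9218487) = (4284926*(1238396 - 6492*I*√2218))*(-1/9218487) = (5306435218696 - 27817739592*I*√2218)*(-1/9218487) = -5306435218696/9218487 + 9272579864*I*√2218/3072829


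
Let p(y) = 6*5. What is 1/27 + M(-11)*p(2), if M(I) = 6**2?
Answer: 29161/27 ≈ 1080.0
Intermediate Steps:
M(I) = 36
p(y) = 30
1/27 + M(-11)*p(2) = 1/27 + 36*30 = 1/27 + 1080 = 29161/27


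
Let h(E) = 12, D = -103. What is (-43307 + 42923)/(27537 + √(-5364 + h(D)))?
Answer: -3524736/252763907 + 256*I*√1338/252763907 ≈ -0.013945 + 3.7047e-5*I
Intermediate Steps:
(-43307 + 42923)/(27537 + √(-5364 + h(D))) = (-43307 + 42923)/(27537 + √(-5364 + 12)) = -384/(27537 + √(-5352)) = -384/(27537 + 2*I*√1338)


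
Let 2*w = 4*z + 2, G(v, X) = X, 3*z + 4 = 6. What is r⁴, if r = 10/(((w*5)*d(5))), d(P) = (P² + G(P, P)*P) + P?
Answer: 1296/21970650625 ≈ 5.8988e-8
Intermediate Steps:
z = ⅔ (z = -4/3 + (⅓)*6 = -4/3 + 2 = ⅔ ≈ 0.66667)
d(P) = P + 2*P² (d(P) = (P² + P*P) + P = (P² + P²) + P = 2*P² + P = P + 2*P²)
w = 7/3 (w = (4*(⅔) + 2)/2 = (8/3 + 2)/2 = (½)*(14/3) = 7/3 ≈ 2.3333)
r = 6/385 (r = 10/((((7/3)*5)*(5*(1 + 2*5)))) = 10/((35*(5*(1 + 10))/3)) = 10/((35*(5*11)/3)) = 10/(((35/3)*55)) = 10/(1925/3) = 10*(3/1925) = 6/385 ≈ 0.015584)
r⁴ = (6/385)⁴ = 1296/21970650625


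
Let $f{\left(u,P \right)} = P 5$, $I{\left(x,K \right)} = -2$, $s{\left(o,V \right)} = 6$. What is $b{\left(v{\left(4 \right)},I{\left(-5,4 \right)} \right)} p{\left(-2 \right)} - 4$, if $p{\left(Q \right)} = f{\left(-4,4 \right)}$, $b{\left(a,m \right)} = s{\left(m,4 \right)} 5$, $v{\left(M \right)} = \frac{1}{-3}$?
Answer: $596$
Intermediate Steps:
$v{\left(M \right)} = - \frac{1}{3}$
$b{\left(a,m \right)} = 30$ ($b{\left(a,m \right)} = 6 \cdot 5 = 30$)
$f{\left(u,P \right)} = 5 P$
$p{\left(Q \right)} = 20$ ($p{\left(Q \right)} = 5 \cdot 4 = 20$)
$b{\left(v{\left(4 \right)},I{\left(-5,4 \right)} \right)} p{\left(-2 \right)} - 4 = 30 \cdot 20 - 4 = 600 - 4 = 596$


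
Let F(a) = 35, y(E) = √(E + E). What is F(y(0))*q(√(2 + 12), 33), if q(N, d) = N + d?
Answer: 1155 + 35*√14 ≈ 1286.0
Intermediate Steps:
y(E) = √2*√E (y(E) = √(2*E) = √2*√E)
F(y(0))*q(√(2 + 12), 33) = 35*(√(2 + 12) + 33) = 35*(√14 + 33) = 35*(33 + √14) = 1155 + 35*√14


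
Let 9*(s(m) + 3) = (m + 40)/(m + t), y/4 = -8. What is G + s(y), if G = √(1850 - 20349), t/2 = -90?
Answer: -1433/477 + I*√18499 ≈ -3.0042 + 136.01*I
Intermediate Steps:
t = -180 (t = 2*(-90) = -180)
y = -32 (y = 4*(-8) = -32)
G = I*√18499 (G = √(-18499) = I*√18499 ≈ 136.01*I)
s(m) = -3 + (40 + m)/(9*(-180 + m)) (s(m) = -3 + ((m + 40)/(m - 180))/9 = -3 + ((40 + m)/(-180 + m))/9 = -3 + (40 + m)/(9*(-180 + m)))
G + s(y) = I*√18499 + 2*(2450 - 13*(-32))/(9*(-180 - 32)) = I*√18499 + (2/9)*(2450 + 416)/(-212) = I*√18499 + (2/9)*(-1/212)*2866 = I*√18499 - 1433/477 = -1433/477 + I*√18499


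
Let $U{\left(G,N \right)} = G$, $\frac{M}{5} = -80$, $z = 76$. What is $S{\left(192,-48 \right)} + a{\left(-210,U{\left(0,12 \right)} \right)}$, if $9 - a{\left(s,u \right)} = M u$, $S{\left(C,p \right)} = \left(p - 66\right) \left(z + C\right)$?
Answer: $-30543$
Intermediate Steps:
$M = -400$ ($M = 5 \left(-80\right) = -400$)
$S{\left(C,p \right)} = \left(-66 + p\right) \left(76 + C\right)$ ($S{\left(C,p \right)} = \left(p - 66\right) \left(76 + C\right) = \left(-66 + p\right) \left(76 + C\right)$)
$a{\left(s,u \right)} = 9 + 400 u$ ($a{\left(s,u \right)} = 9 - - 400 u = 9 + 400 u$)
$S{\left(192,-48 \right)} + a{\left(-210,U{\left(0,12 \right)} \right)} = \left(-5016 - 12672 + 76 \left(-48\right) + 192 \left(-48\right)\right) + \left(9 + 400 \cdot 0\right) = \left(-5016 - 12672 - 3648 - 9216\right) + \left(9 + 0\right) = -30552 + 9 = -30543$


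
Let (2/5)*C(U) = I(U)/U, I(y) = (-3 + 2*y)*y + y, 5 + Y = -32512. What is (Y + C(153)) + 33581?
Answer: 1824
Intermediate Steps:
Y = -32517 (Y = -5 - 32512 = -32517)
I(y) = y + y*(-3 + 2*y) (I(y) = y*(-3 + 2*y) + y = y + y*(-3 + 2*y))
C(U) = -5 + 5*U (C(U) = 5*((2*U*(-1 + U))/U)/2 = 5*(-2 + 2*U)/2 = -5 + 5*U)
(Y + C(153)) + 33581 = (-32517 + (-5 + 5*153)) + 33581 = (-32517 + (-5 + 765)) + 33581 = (-32517 + 760) + 33581 = -31757 + 33581 = 1824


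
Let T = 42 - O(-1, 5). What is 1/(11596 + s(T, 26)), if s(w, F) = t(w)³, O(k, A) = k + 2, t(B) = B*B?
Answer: 1/4750115837 ≈ 2.1052e-10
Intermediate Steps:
t(B) = B²
O(k, A) = 2 + k
T = 41 (T = 42 - (2 - 1) = 42 - 1*1 = 42 - 1 = 41)
s(w, F) = w⁶ (s(w, F) = (w²)³ = w⁶)
1/(11596 + s(T, 26)) = 1/(11596 + 41⁶) = 1/(11596 + 4750104241) = 1/4750115837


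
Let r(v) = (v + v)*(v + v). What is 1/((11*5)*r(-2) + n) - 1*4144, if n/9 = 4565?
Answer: -173902959/41965 ≈ -4144.0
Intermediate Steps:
n = 41085 (n = 9*4565 = 41085)
r(v) = 4*v**2 (r(v) = (2*v)*(2*v) = 4*v**2)
1/((11*5)*r(-2) + n) - 1*4144 = 1/((11*5)*(4*(-2)**2) + 41085) - 1*4144 = 1/(55*(4*4) + 41085) - 4144 = 1/(55*16 + 41085) - 4144 = 1/(880 + 41085) - 4144 = 1/41965 - 4144 = -173902959/41965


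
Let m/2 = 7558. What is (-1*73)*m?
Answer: -1103468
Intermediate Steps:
m = 15116 (m = 2*7558 = 15116)
(-1*73)*m = -1*73*15116 = -73*15116 = -1103468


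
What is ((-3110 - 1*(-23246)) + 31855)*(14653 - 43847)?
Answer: -1517825254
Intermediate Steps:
((-3110 - 1*(-23246)) + 31855)*(14653 - 43847) = ((-3110 + 23246) + 31855)*(-29194) = (20136 + 31855)*(-29194) = 51991*(-29194) = -1517825254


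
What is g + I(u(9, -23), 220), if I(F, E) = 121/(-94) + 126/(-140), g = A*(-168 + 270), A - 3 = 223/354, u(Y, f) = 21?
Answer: 5103249/13865 ≈ 368.07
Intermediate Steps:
A = 1285/354 (A = 3 + 223/354 = 1285/354 ≈ 3.6299)
g = 21845/59 (g = 1285*(-168 + 270)/354 = (1285/354)*102 = 21845/59 ≈ 370.25)
I(F, E) = -514/235 (I(F, E) = 121*(-1/94) + 126*(-1/140) = -121/94 - 9/10 = -514/235)
g + I(u(9, -23), 220) = 21845/59 - 514/235 = 5103249/13865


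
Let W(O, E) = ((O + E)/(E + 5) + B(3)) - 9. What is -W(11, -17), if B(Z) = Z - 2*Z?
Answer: 23/2 ≈ 11.500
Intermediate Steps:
B(Z) = -Z
W(O, E) = -12 + (E + O)/(5 + E) (W(O, E) = ((O + E)/(E + 5) - 1*3) - 9 = ((E + O)/(5 + E) - 3) - 9 = (-3 + (E + O)/(5 + E)) - 9 = -12 + (E + O)/(5 + E))
-W(11, -17) = -(-60 + 11 - 11*(-17))/(5 - 17) = -(-60 + 11 + 187)/(-12) = -(-1)*138/12 = -1*(-23/2) = 23/2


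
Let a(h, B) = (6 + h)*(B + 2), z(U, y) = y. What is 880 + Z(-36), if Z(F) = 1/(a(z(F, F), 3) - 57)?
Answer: 182159/207 ≈ 880.00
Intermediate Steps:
a(h, B) = (2 + B)*(6 + h) (a(h, B) = (6 + h)*(2 + B) = (2 + B)*(6 + h))
Z(F) = 1/(-27 + 5*F) (Z(F) = 1/((12 + 2*F + 6*3 + 3*F) - 57) = 1/((12 + 2*F + 18 + 3*F) - 57) = 1/((30 + 5*F) - 57) = 1/(-27 + 5*F))
880 + Z(-36) = 880 + 1/(-27 + 5*(-36)) = 880 + 1/(-27 - 180) = 880 + 1/(-207) = 880 - 1/207 = 182159/207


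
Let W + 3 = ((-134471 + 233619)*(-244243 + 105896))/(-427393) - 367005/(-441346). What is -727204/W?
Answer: -137171174991965512/6053458298402207 ≈ -22.660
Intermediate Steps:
W = 6053458298402207/188628190978 (W = -3 + (((-134471 + 233619)*(-244243 + 105896))/(-427393) - 367005/(-441346)) = -3 + ((99148*(-138347))*(-1/427393) - 367005*(-1/441346)) = -3 + (-13716828356*(-1/427393) + 367005/441346) = -3 + (13716828356/427393 + 367005/441346) = -3 + 6054024182975141/188628190978 = 6053458298402207/188628190978 ≈ 32092.)
-727204/W = -727204/6053458298402207/188628190978 = -727204*188628190978/6053458298402207 = -1*137171174991965512/6053458298402207 = -137171174991965512/6053458298402207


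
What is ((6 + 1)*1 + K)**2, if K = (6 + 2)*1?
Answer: 225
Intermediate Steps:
K = 8 (K = 8*1 = 8)
((6 + 1)*1 + K)**2 = ((6 + 1)*1 + 8)**2 = (7*1 + 8)**2 = (7 + 8)**2 = 15**2 = 225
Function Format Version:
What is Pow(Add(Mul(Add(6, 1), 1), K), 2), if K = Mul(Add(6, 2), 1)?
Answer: 225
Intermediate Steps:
K = 8 (K = Mul(8, 1) = 8)
Pow(Add(Mul(Add(6, 1), 1), K), 2) = Pow(Add(Mul(Add(6, 1), 1), 8), 2) = Pow(Add(Mul(7, 1), 8), 2) = Pow(Add(7, 8), 2) = Pow(15, 2) = 225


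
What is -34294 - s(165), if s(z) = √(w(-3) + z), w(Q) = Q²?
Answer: -34294 - √174 ≈ -34307.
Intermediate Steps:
s(z) = √(9 + z) (s(z) = √((-3)² + z) = √(9 + z))
-34294 - s(165) = -34294 - √(9 + 165) = -34294 - √174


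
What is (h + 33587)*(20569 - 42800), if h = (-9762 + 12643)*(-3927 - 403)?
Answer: 276579050033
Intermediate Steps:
h = -12474730 (h = 2881*(-4330) = -12474730)
(h + 33587)*(20569 - 42800) = (-12474730 + 33587)*(20569 - 42800) = -12441143*(-22231) = 276579050033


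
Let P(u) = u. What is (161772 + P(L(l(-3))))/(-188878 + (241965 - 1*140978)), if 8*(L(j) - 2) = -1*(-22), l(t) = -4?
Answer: -647107/351564 ≈ -1.8407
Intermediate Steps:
L(j) = 19/4 (L(j) = 2 + (-1*(-22))/8 = 2 + (1/8)*22 = 2 + 11/4 = 19/4)
(161772 + P(L(l(-3))))/(-188878 + (241965 - 1*140978)) = (161772 + 19/4)/(-188878 + (241965 - 1*140978)) = 647107/(4*(-188878 + (241965 - 140978))) = 647107/(4*(-188878 + 100987)) = (647107/4)/(-87891) = (647107/4)*(-1/87891) = -647107/351564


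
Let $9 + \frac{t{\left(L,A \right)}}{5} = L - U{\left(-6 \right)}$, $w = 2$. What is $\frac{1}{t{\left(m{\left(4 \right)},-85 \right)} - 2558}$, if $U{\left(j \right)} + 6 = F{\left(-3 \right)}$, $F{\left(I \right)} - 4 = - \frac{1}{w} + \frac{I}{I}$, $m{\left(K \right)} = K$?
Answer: $- \frac{2}{5151} \approx -0.00038827$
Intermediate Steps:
$F{\left(I \right)} = \frac{9}{2}$ ($F{\left(I \right)} = 4 + \left(- \frac{1}{2} + \frac{I}{I}\right) = 4 + \left(\left(-1\right) \frac{1}{2} + 1\right) = 4 + \left(- \frac{1}{2} + 1\right) = 4 + \frac{1}{2} = \frac{9}{2}$)
$U{\left(j \right)} = - \frac{3}{2}$ ($U{\left(j \right)} = -6 + \frac{9}{2} = - \frac{3}{2}$)
$t{\left(L,A \right)} = - \frac{75}{2} + 5 L$ ($t{\left(L,A \right)} = -45 + 5 \left(L - - \frac{3}{2}\right) = -45 + 5 \left(L + \frac{3}{2}\right) = -45 + 5 \left(\frac{3}{2} + L\right) = -45 + \left(\frac{15}{2} + 5 L\right) = - \frac{75}{2} + 5 L$)
$\frac{1}{t{\left(m{\left(4 \right)},-85 \right)} - 2558} = \frac{1}{\left(- \frac{75}{2} + 5 \cdot 4\right) - 2558} = \frac{1}{\left(- \frac{75}{2} + 20\right) - 2558} = \frac{1}{- \frac{35}{2} - 2558} = \frac{1}{- \frac{5151}{2}} = - \frac{2}{5151}$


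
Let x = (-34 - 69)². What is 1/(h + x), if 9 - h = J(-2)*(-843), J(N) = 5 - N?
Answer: 1/16519 ≈ 6.0536e-5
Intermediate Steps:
x = 10609 (x = (-103)² = 10609)
h = 5910 (h = 9 - (5 - 1*(-2))*(-843) = 9 - (5 + 2)*(-843) = 9 - 7*(-843) = 9 - 1*(-5901) = 9 + 5901 = 5910)
1/(h + x) = 1/(5910 + 10609) = 1/16519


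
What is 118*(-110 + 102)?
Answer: -944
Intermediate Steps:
118*(-110 + 102) = 118*(-8) = -944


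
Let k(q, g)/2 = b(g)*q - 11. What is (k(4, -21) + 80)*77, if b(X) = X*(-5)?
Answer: 69146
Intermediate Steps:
b(X) = -5*X
k(q, g) = -22 - 10*g*q (k(q, g) = 2*((-5*g)*q - 11) = 2*(-5*g*q - 11) = 2*(-11 - 5*g*q) = -22 - 10*g*q)
(k(4, -21) + 80)*77 = ((-22 - 10*(-21)*4) + 80)*77 = ((-22 + 840) + 80)*77 = (818 + 80)*77 = 898*77 = 69146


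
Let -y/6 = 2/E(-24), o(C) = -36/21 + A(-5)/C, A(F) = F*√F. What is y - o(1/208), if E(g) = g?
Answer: 31/14 + 1040*I*√5 ≈ 2.2143 + 2325.5*I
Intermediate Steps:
A(F) = F^(3/2)
o(C) = -12/7 - 5*I*√5/C (o(C) = -36/21 + (-5)^(3/2)/C = -36*1/21 + (-5*I*√5)/C = -12/7 - 5*I*√5/C)
y = ½ (y = -6*2/(-24) = -(-1)*2/4 = -6*(-1/12) = ½ ≈ 0.50000)
y - o(1/208) = ½ - (-12/7 - 5*I*√5/(1/208)) = ½ - (-12/7 - 5*I*√5/1/208) = ½ - (-12/7 - 5*I*√5*208) = ½ - (-12/7 - 1040*I*√5) = ½ + (12/7 + 1040*I*√5) = 31/14 + 1040*I*√5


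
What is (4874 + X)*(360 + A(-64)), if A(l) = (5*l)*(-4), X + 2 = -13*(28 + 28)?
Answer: 6796160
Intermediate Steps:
X = -730 (X = -2 - 13*(28 + 28) = -2 - 13*56 = -2 - 728 = -730)
A(l) = -20*l
(4874 + X)*(360 + A(-64)) = (4874 - 730)*(360 - 20*(-64)) = 4144*(360 + 1280) = 4144*1640 = 6796160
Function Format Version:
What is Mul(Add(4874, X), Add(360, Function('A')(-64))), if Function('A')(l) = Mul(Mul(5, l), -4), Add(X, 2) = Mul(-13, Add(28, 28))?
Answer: 6796160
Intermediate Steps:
X = -730 (X = Add(-2, Mul(-13, Add(28, 28))) = Add(-2, Mul(-13, 56)) = Add(-2, -728) = -730)
Function('A')(l) = Mul(-20, l)
Mul(Add(4874, X), Add(360, Function('A')(-64))) = Mul(Add(4874, -730), Add(360, Mul(-20, -64))) = Mul(4144, Add(360, 1280)) = Mul(4144, 1640) = 6796160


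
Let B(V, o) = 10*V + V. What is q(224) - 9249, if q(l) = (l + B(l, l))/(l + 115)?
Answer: -1044241/113 ≈ -9241.1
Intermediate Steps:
B(V, o) = 11*V
q(l) = 12*l/(115 + l) (q(l) = (l + 11*l)/(l + 115) = (12*l)/(115 + l) = 12*l/(115 + l))
q(224) - 9249 = 12*224/(115 + 224) - 9249 = 12*224/339 - 9249 = 12*224*(1/339) - 9249 = 896/113 - 9249 = -1044241/113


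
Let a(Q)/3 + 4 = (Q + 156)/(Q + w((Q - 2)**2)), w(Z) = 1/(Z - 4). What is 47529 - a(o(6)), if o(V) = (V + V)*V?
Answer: 16755471669/352513 ≈ 47532.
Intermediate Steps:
w(Z) = 1/(-4 + Z)
o(V) = 2*V**2 (o(V) = (2*V)*V = 2*V**2)
a(Q) = -12 + 3*(156 + Q)/(Q + 1/(-4 + (-2 + Q)**2)) (a(Q) = -12 + 3*((Q + 156)/(Q + 1/(-4 + (Q - 2)**2))) = -12 + 3*((156 + Q)/(Q + 1/(-4 + (-2 + Q)**2))) = -12 + 3*(156 + Q)/(Q + 1/(-4 + (-2 + Q)**2)))
47529 - a(o(6)) = 47529 - 3*(-4 - 3*(-52 + 2*6**2)*(-4 + (-2 + 2*6**2)**2))/(1 + (2*6**2)*(-4 + (-2 + 2*6**2)**2)) = 47529 - 3*(-4 - 3*(-52 + 2*36)*(-4 + (-2 + 2*36)**2))/(1 + (2*36)*(-4 + (-2 + 2*36)**2)) = 47529 - 3*(-4 - 3*(-52 + 72)*(-4 + (-2 + 72)**2))/(1 + 72*(-4 + (-2 + 72)**2)) = 47529 - 3*(-4 - 3*20*(-4 + 70**2))/(1 + 72*(-4 + 70**2)) = 47529 - 3*(-4 - 3*20*(-4 + 4900))/(1 + 72*(-4 + 4900)) = 47529 - 3*(-4 - 3*20*4896)/(1 + 72*4896) = 47529 - 3*(-4 - 293760)/(1 + 352512) = 47529 - 3*(-293764)/352513 = 47529 - 1*(-881292/352513) = 47529 + 881292/352513 = 16755471669/352513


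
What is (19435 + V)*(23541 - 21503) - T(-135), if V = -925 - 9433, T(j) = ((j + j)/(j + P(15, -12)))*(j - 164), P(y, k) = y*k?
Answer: 129494276/7 ≈ 1.8499e+7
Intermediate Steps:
P(y, k) = k*y
T(j) = 2*j*(-164 + j)/(-180 + j) (T(j) = ((j + j)/(j - 12*15))*(j - 164) = ((2*j)/(j - 180))*(-164 + j) = ((2*j)/(-180 + j))*(-164 + j) = (2*j/(-180 + j))*(-164 + j) = 2*j*(-164 + j)/(-180 + j))
V = -10358
(19435 + V)*(23541 - 21503) - T(-135) = (19435 - 10358)*(23541 - 21503) - 2*(-135)*(-164 - 135)/(-180 - 135) = 9077*2038 - 2*(-135)*(-299)/(-315) = 18498926 - 2*(-135)*(-1)*(-299)/315 = 18498926 - 1*(-1794/7) = 18498926 + 1794/7 = 129494276/7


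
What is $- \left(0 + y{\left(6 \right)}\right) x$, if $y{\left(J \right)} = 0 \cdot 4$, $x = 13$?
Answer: $0$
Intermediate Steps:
$y{\left(J \right)} = 0$
$- \left(0 + y{\left(6 \right)}\right) x = - \left(0 + 0\right) 13 = - 0 \cdot 13 = \left(-1\right) 0 = 0$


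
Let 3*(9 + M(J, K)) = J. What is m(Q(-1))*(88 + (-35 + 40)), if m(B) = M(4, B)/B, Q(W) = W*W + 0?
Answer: -713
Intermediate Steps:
M(J, K) = -9 + J/3
Q(W) = W² (Q(W) = W² + 0 = W²)
m(B) = -23/(3*B) (m(B) = (-9 + (⅓)*4)/B = (-9 + 4/3)/B = -23/(3*B))
m(Q(-1))*(88 + (-35 + 40)) = (-23/(3*((-1)²)))*(88 + (-35 + 40)) = (-23/3/1)*(88 + 5) = -23/3*1*93 = -23/3*93 = -713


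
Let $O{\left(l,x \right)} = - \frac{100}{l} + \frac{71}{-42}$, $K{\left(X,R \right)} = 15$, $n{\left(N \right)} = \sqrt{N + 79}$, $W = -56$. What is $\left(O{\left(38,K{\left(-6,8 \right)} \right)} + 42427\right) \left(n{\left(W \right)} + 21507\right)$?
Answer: $\frac{242694286193}{266} + \frac{33853297 \sqrt{23}}{798} \approx 9.1259 \cdot 10^{8}$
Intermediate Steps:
$n{\left(N \right)} = \sqrt{79 + N}$
$O{\left(l,x \right)} = - \frac{71}{42} - \frac{100}{l}$ ($O{\left(l,x \right)} = - \frac{100}{l} + 71 \left(- \frac{1}{42}\right) = - \frac{100}{l} - \frac{71}{42} = - \frac{71}{42} - \frac{100}{l}$)
$\left(O{\left(38,K{\left(-6,8 \right)} \right)} + 42427\right) \left(n{\left(W \right)} + 21507\right) = \left(\left(- \frac{71}{42} - \frac{100}{38}\right) + 42427\right) \left(\sqrt{79 - 56} + 21507\right) = \left(\left(- \frac{71}{42} - \frac{50}{19}\right) + 42427\right) \left(\sqrt{23} + 21507\right) = \left(\left(- \frac{71}{42} - \frac{50}{19}\right) + 42427\right) \left(21507 + \sqrt{23}\right) = \left(- \frac{3449}{798} + 42427\right) \left(21507 + \sqrt{23}\right) = \frac{33853297 \left(21507 + \sqrt{23}\right)}{798} = \frac{242694286193}{266} + \frac{33853297 \sqrt{23}}{798}$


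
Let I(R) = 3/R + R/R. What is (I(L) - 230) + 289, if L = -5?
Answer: 297/5 ≈ 59.400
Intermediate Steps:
I(R) = 1 + 3/R (I(R) = 3/R + 1 = 1 + 3/R)
(I(L) - 230) + 289 = ((3 - 5)/(-5) - 230) + 289 = (-⅕*(-2) - 230) + 289 = (⅖ - 230) + 289 = -1148/5 + 289 = 297/5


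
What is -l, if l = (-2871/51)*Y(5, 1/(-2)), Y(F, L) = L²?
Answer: 957/68 ≈ 14.074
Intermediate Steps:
l = -957/68 (l = (-2871/51)*(1/(-2))² = (-2871/51)*(-½)² = -87*11/17*(¼) = -957/17*¼ = -957/68 ≈ -14.074)
-l = -1*(-957/68) = 957/68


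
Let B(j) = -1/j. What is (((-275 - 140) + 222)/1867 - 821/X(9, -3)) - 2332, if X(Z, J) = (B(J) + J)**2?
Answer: -292453631/119488 ≈ -2447.6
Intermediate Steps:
X(Z, J) = (J - 1/J)**2 (X(Z, J) = (-1/J + J)**2 = (J - 1/J)**2)
(((-275 - 140) + 222)/1867 - 821/X(9, -3)) - 2332 = (((-275 - 140) + 222)/1867 - 821*9/(-1 + (-3)**2)**2) - 2332 = ((-415 + 222)*(1/1867) - 821*9/(-1 + 9)**2) - 2332 = (-193*1/1867 - 821/((1/9)*8**2)) - 2332 = (-193/1867 - 821/((1/9)*64)) - 2332 = (-193/1867 - 821/64/9) - 2332 = (-193/1867 - 821*9/64) - 2332 = (-193/1867 - 7389/64) - 2332 = -13807615/119488 - 2332 = -292453631/119488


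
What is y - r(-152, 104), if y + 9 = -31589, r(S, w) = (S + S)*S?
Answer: -77806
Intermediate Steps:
r(S, w) = 2*S² (r(S, w) = (2*S)*S = 2*S²)
y = -31598 (y = -9 - 31589 = -31598)
y - r(-152, 104) = -31598 - 2*(-152)² = -31598 - 2*23104 = -31598 - 1*46208 = -31598 - 46208 = -77806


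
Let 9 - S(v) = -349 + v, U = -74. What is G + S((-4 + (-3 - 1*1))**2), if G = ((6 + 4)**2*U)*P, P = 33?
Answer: -243906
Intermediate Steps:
S(v) = 358 - v (S(v) = 9 - (-349 + v) = 9 + (349 - v) = 358 - v)
G = -244200 (G = ((6 + 4)**2*(-74))*33 = (10**2*(-74))*33 = (100*(-74))*33 = -7400*33 = -244200)
G + S((-4 + (-3 - 1*1))**2) = -244200 + (358 - (-4 + (-3 - 1*1))**2) = -244200 + (358 - (-4 + (-3 - 1))**2) = -244200 + (358 - (-4 - 4)**2) = -244200 + (358 - 1*(-8)**2) = -244200 + (358 - 1*64) = -244200 + (358 - 64) = -244200 + 294 = -243906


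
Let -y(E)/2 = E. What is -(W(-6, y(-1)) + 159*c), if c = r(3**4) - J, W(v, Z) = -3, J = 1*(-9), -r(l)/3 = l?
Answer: 37209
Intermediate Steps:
r(l) = -3*l
J = -9
y(E) = -2*E
c = -234 (c = -3*3**4 - 1*(-9) = -3*81 + 9 = -243 + 9 = -234)
-(W(-6, y(-1)) + 159*c) = -(-3 + 159*(-234)) = -(-3 - 37206) = -1*(-37209) = 37209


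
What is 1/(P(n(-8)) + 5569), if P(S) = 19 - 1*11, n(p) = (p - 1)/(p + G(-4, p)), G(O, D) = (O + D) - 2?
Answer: 1/5577 ≈ 0.00017931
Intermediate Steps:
G(O, D) = -2 + D + O (G(O, D) = (D + O) - 2 = -2 + D + O)
n(p) = (-1 + p)/(-6 + 2*p) (n(p) = (p - 1)/(p + (-2 + p - 4)) = (-1 + p)/(p + (-6 + p)) = (-1 + p)/(-6 + 2*p))
P(S) = 8 (P(S) = 19 - 11 = 8)
1/(P(n(-8)) + 5569) = 1/(8 + 5569) = 1/5577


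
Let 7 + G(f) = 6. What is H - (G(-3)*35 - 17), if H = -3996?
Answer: -3944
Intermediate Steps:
G(f) = -1 (G(f) = -7 + 6 = -1)
H - (G(-3)*35 - 17) = -3996 - (-1*35 - 17) = -3996 - (-35 - 17) = -3996 - 1*(-52) = -3996 + 52 = -3944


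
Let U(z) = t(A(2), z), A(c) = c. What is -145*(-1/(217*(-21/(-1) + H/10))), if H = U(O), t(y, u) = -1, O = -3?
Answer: 1450/45353 ≈ 0.031971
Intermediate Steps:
U(z) = -1
H = -1
-145*(-1/(217*(-21/(-1) + H/10))) = -145*(-1/(217*(-21/(-1) - 1/10))) = -145*(-1/(217*(-21*(-1) - 1*⅒))) = -145*(-1/(217*(21 - ⅒))) = -145/((-217*209/10)) = -145/(-45353/10) = -145*(-10/45353) = 1450/45353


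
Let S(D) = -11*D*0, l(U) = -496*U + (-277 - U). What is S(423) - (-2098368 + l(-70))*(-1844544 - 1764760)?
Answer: -7449080106920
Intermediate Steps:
l(U) = -277 - 497*U
S(D) = 0
S(423) - (-2098368 + l(-70))*(-1844544 - 1764760) = 0 - (-2098368 + (-277 - 497*(-70)))*(-1844544 - 1764760) = 0 - (-2098368 + (-277 + 34790))*(-3609304) = 0 - (-2098368 + 34513)*(-3609304) = 0 - (-2063855)*(-3609304) = 0 - 1*7449080106920 = 0 - 7449080106920 = -7449080106920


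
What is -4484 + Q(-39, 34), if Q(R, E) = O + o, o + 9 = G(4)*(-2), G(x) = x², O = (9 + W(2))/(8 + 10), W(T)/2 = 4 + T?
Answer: -27143/6 ≈ -4523.8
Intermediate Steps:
W(T) = 8 + 2*T (W(T) = 2*(4 + T) = 8 + 2*T)
O = 7/6 (O = (9 + (8 + 2*2))/(8 + 10) = (9 + (8 + 4))/18 = (9 + 12)*(1/18) = 21*(1/18) = 7/6 ≈ 1.1667)
o = -41 (o = -9 + 4²*(-2) = -9 + 16*(-2) = -9 - 32 = -41)
Q(R, E) = -239/6 (Q(R, E) = 7/6 - 41 = -239/6)
-4484 + Q(-39, 34) = -4484 - 239/6 = -27143/6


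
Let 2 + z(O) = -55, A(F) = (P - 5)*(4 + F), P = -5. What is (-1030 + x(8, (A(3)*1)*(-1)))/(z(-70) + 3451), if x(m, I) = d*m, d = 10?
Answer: -475/1697 ≈ -0.27991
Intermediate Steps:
A(F) = -40 - 10*F (A(F) = (-5 - 5)*(4 + F) = -10*(4 + F) = -40 - 10*F)
z(O) = -57 (z(O) = -2 - 55 = -57)
x(m, I) = 10*m
(-1030 + x(8, (A(3)*1)*(-1)))/(z(-70) + 3451) = (-1030 + 10*8)/(-57 + 3451) = (-1030 + 80)/3394 = -950*1/3394 = -475/1697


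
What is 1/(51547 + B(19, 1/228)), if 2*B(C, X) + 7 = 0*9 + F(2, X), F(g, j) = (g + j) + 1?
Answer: 456/23504521 ≈ 1.9401e-5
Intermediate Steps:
F(g, j) = 1 + g + j
B(C, X) = -2 + X/2 (B(C, X) = -7/2 + (0*9 + (1 + 2 + X))/2 = -7/2 + (0 + (3 + X))/2 = -7/2 + (3 + X)/2 = -7/2 + (3/2 + X/2) = -2 + X/2)
1/(51547 + B(19, 1/228)) = 1/(51547 + (-2 + (½)/228)) = 1/(51547 + (-2 + (½)*(1/228))) = 1/(51547 + (-2 + 1/456)) = 1/(51547 - 911/456) = 1/(23504521/456) = 456/23504521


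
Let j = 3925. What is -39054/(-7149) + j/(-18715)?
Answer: 46855719/8919569 ≈ 5.2531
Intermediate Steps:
-39054/(-7149) + j/(-18715) = -39054/(-7149) + 3925/(-18715) = -39054*(-1/7149) + 3925*(-1/18715) = 13018/2383 - 785/3743 = 46855719/8919569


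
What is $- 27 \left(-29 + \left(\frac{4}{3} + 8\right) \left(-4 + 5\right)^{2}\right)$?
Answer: $531$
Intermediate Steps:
$- 27 \left(-29 + \left(\frac{4}{3} + 8\right) \left(-4 + 5\right)^{2}\right) = - 27 \left(-29 + \left(4 \cdot \frac{1}{3} + 8\right) 1^{2}\right) = - 27 \left(-29 + \left(\frac{4}{3} + 8\right) 1\right) = - 27 \left(-29 + \frac{28}{3} \cdot 1\right) = - 27 \left(-29 + \frac{28}{3}\right) = \left(-27\right) \left(- \frac{59}{3}\right) = 531$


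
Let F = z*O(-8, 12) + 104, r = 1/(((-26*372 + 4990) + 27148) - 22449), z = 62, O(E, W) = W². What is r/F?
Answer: 1/153544 ≈ 6.5128e-6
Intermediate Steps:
r = 1/17 (r = 1/(((-9672 + 4990) + 27148) - 22449) = 1/((-4682 + 27148) - 22449) = 1/(22466 - 22449) = 1/17 ≈ 0.058824)
F = 9032 (F = 62*12² + 104 = 62*144 + 104 = 8928 + 104 = 9032)
r/F = (1/17)/9032 = (1/17)*(1/9032) = 1/153544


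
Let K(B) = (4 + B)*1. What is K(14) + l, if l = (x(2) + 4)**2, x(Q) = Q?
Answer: 54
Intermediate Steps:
K(B) = 4 + B
l = 36 (l = (2 + 4)**2 = 6**2 = 36)
K(14) + l = (4 + 14) + 36 = 18 + 36 = 54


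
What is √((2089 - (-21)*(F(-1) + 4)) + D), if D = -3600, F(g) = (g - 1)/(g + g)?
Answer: I*√1406 ≈ 37.497*I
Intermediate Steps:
F(g) = (-1 + g)/(2*g) (F(g) = (-1 + g)/((2*g)) = (-1 + g)*(1/(2*g)) = (-1 + g)/(2*g))
√((2089 - (-21)*(F(-1) + 4)) + D) = √((2089 - (-21)*((½)*(-1 - 1)/(-1) + 4)) - 3600) = √((2089 - (-21)*((½)*(-1)*(-2) + 4)) - 3600) = √((2089 - (-21)*(1 + 4)) - 3600) = √((2089 - (-21)*5) - 3600) = √((2089 - 1*(-105)) - 3600) = √((2089 + 105) - 3600) = √(2194 - 3600) = √(-1406) = I*√1406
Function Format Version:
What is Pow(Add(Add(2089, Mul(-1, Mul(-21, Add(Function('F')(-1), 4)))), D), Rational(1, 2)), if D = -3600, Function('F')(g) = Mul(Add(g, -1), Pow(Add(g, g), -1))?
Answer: Mul(I, Pow(1406, Rational(1, 2))) ≈ Mul(37.497, I)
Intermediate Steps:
Function('F')(g) = Mul(Rational(1, 2), Pow(g, -1), Add(-1, g)) (Function('F')(g) = Mul(Add(-1, g), Pow(Mul(2, g), -1)) = Mul(Add(-1, g), Mul(Rational(1, 2), Pow(g, -1))) = Mul(Rational(1, 2), Pow(g, -1), Add(-1, g)))
Pow(Add(Add(2089, Mul(-1, Mul(-21, Add(Function('F')(-1), 4)))), D), Rational(1, 2)) = Pow(Add(Add(2089, Mul(-1, Mul(-21, Add(Mul(Rational(1, 2), Pow(-1, -1), Add(-1, -1)), 4)))), -3600), Rational(1, 2)) = Pow(Add(Add(2089, Mul(-1, Mul(-21, Add(Mul(Rational(1, 2), -1, -2), 4)))), -3600), Rational(1, 2)) = Pow(Add(Add(2089, Mul(-1, Mul(-21, Add(1, 4)))), -3600), Rational(1, 2)) = Pow(Add(Add(2089, Mul(-1, Mul(-21, 5))), -3600), Rational(1, 2)) = Pow(Add(Add(2089, Mul(-1, -105)), -3600), Rational(1, 2)) = Pow(Add(Add(2089, 105), -3600), Rational(1, 2)) = Pow(Add(2194, -3600), Rational(1, 2)) = Pow(-1406, Rational(1, 2)) = Mul(I, Pow(1406, Rational(1, 2)))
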